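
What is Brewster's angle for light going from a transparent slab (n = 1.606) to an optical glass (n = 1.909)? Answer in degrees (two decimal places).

At Brewster's angle the reflected and refracted rays are perpendicular, which with Snell's law gives tan θ_B = n₂/n₁.
tan θ_B = n₂/n₁ = 1.909/1.606 = 1.1887.
θ_B = arctan(1.1887) = 49.93°.

θ_B ≈ 49.93°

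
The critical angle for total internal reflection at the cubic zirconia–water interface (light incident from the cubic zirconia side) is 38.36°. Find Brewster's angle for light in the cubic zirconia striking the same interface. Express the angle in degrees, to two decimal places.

At the critical angle sin θ_c = n₂/n₁, giving n₂/n₁ = sin 38.36° = 0.6206.
Then tan θ_B = n₂/n₁ = 0.6206, so θ_B = arctan 0.6206 = 31.82°.

θ_B ≈ 31.82°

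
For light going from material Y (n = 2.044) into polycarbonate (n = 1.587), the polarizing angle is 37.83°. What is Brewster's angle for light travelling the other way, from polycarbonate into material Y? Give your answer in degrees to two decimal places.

θ_B' ≈ 52.17°

tan θ_B' = n₁/n₂ = 1/tan θ_B, so θ_B' = 90° − θ_B.
θ_B' = 90° − 37.83° = 52.17°.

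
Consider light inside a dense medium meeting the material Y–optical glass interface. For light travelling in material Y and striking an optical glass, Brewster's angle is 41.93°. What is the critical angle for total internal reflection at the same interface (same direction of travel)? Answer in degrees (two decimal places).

θ_c ≈ 63.92°

n₂/n₁ = tan 41.93° = 0.8982; the critical angle satisfies sin θ_c = n₂/n₁.
θ_c = arcsin(0.8982) = 63.92°.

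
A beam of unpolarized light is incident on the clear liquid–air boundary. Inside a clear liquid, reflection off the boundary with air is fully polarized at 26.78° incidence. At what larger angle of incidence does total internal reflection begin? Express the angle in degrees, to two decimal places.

tan θ_B = n₂/n₁ = tan 26.78° = 0.5047.
Total internal reflection: sin θ_c = n₂/n₁ = 0.5047.
θ_c = arcsin(0.5047) = 30.31°.

θ_c ≈ 30.31°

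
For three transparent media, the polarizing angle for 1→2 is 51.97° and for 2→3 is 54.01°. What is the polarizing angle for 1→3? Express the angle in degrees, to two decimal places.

n₂/n₁ = tan 51.97° = 1.2786 and n₃/n₂ = tan 54.01° = 1.3769.
n₃/n₁ = 1.7604. Then tan θ_B(1→3) = n₃/n₁, so θ_B(1→3) = arctan(1.7604) = 60.40°.

θ_B ≈ 60.40°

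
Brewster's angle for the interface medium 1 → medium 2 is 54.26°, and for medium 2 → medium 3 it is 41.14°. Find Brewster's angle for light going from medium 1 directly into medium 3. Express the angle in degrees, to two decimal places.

θ_B ≈ 50.52°

Each Brewster angle gives a ratio: n₂/n₁ = tan 54.26° = 1.3896, n₃/n₂ = tan 41.14° = 0.8736.
n₃/n₁ = 1.2139. Then tan θ_B(1→3) = n₃/n₁, so θ_B(1→3) = arctan(1.2139) = 50.52°.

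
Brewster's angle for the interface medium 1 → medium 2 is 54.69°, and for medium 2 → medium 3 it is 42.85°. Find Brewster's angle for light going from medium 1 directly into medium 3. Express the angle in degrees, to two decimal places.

n₂/n₁ = tan 54.69° = 1.4118 and n₃/n₂ = tan 42.85° = 0.9276.
Multiplying, n₃/n₁ = 1.4118 × 0.9276 = 1.3097, and θ_B(1→3) = arctan 1.3097 = 52.64°.

θ_B ≈ 52.64°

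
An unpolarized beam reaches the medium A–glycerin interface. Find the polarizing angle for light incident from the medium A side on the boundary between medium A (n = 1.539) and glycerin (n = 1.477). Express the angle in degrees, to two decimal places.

At Brewster's angle the reflected and refracted rays are perpendicular, which with Snell's law gives tan θ_B = n₂/n₁.
Here n₂/n₁ = 1.477/1.539 = 0.9597, and Brewster's law gives tan θ_B = n₂/n₁.
So θ_B = arctan 0.9597 = 43.82°.

θ_B ≈ 43.82°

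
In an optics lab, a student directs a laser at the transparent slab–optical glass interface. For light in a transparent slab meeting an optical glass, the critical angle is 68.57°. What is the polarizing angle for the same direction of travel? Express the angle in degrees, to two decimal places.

sin θ_c = n₂/n₁, so n₂/n₁ = sin 68.57° = 0.9309.
Brewster: tan θ_B = n₂/n₁ = 0.9309.
θ_B = arctan(0.9309) = 42.95°.

θ_B ≈ 42.95°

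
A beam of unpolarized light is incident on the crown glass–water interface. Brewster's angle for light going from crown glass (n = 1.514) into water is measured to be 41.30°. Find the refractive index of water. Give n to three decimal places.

n ≈ 1.330

Full polarization of the reflected beam means tan θ_B = n₂/n₁, where n₁ is the incident medium (crown glass).
n₂ = n₁ tan θ_B = 1.514 × tan 41.30° = 1.330.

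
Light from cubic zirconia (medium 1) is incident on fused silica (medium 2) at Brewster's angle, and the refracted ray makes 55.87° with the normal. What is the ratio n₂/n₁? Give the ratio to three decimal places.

θ_B + θ_t = 90°, so θ_B = 90° − 55.87° = 34.13°.
Then n₂/n₁ = tan θ_B = tan 34.13° = 0.678.

n₂/n₁ ≈ 0.678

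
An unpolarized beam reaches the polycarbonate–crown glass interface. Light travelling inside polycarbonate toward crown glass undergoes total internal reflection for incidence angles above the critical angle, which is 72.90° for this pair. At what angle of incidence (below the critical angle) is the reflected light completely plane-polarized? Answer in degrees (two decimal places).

n₂/n₁ = sin θ_c = sin 72.90° = 0.9558.
tan θ_B equals the same ratio, so θ_B = arctan(0.9558) = 43.71°.

θ_B ≈ 43.71°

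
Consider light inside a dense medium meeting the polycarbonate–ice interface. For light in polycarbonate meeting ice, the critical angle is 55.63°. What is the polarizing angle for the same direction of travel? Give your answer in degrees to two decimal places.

n₂/n₁ = sin θ_c = sin 55.63° = 0.8254.
tan θ_B equals the same ratio, so θ_B = arctan(0.8254) = 39.54°.

θ_B ≈ 39.54°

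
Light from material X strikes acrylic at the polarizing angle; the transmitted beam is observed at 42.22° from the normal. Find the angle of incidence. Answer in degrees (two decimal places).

Brewster's condition makes the reflected and refracted beams perpendicular: θ_B + θ_t = 90°.
θ_B = 90° − 42.22° = 47.78°.

θ_B ≈ 47.78°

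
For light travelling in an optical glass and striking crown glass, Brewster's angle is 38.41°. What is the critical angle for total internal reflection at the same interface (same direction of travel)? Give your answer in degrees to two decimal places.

From Brewster, n₂/n₁ = tan θ_B = tan 38.41° = 0.7929.
Then sin θ_c = n₂/n₁ = 0.7929, so θ_c = arcsin 0.7929 = 52.45°.

θ_c ≈ 52.45°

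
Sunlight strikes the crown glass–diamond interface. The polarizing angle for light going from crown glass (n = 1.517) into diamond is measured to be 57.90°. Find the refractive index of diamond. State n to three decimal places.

n ≈ 2.418

Brewster's law: tan θ_B = n₂/n₁ (light incident in crown glass, refracted into diamond).
n₂ = n₁ tan θ_B = 1.517 × tan 57.90° = 2.418.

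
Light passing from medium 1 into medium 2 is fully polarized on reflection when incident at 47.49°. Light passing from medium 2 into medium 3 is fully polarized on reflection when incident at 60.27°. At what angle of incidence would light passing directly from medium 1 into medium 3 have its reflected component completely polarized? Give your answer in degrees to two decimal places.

n₂/n₁ = tan 47.49° = 1.0909 and n₃/n₂ = tan 60.27° = 1.7511.
So n₃/n₁ = (n₂/n₁)(n₃/n₂) = 1.0909 × 1.7511 = 1.9103.
θ_B(1→3) = arctan(1.9103) = 62.37°.

θ_B ≈ 62.37°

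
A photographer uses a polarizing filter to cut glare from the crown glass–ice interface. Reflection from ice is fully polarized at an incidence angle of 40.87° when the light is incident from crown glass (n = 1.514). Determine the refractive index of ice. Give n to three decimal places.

n ≈ 1.310

Brewster's law: tan θ_B = n₂/n₁ (light incident in crown glass, refracted into ice).
n₂ = n₁ tan θ_B = 1.514 × tan 40.87° = 1.310.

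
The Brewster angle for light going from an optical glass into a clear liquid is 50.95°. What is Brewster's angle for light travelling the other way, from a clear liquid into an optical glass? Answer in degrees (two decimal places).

θ_B' ≈ 39.05°

The two Brewster angles are complementary: θ_B' = 90° − θ_B = 90° − 50.95° = 39.05°.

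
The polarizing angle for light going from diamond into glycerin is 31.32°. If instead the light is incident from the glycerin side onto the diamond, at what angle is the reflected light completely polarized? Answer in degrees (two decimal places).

The two Brewster angles are complementary: θ_B' = 90° − θ_B = 90° − 31.32° = 58.68°.

θ_B' ≈ 58.68°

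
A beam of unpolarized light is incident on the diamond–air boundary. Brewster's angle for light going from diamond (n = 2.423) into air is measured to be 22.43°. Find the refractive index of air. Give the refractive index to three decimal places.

n ≈ 1.000

At Brewster's angle, tan θ_B = n₂/n₁ with n₁ on the incident side (diamond) and n₂ on the transmitted side (air).
n₂ = n₁ tan θ_B = 2.423 × tan 22.43° = 1.000.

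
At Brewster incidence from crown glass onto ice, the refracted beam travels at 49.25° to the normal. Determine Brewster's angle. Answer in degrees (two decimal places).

θ_B ≈ 40.75°

Since the reflected and refracted rays are at right angles at the polarizing angle, θ_B + θ_t = 90°.
θ_B = 90° − 49.25° = 40.75°.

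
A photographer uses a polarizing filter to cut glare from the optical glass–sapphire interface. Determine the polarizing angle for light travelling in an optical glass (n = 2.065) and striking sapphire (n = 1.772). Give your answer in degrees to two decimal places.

The reflected p-component vanishes when tan θ_B = n₂/n₁.
Here n₂/n₁ = 1.772/2.065 = 0.8581, and Brewster's law gives tan θ_B = n₂/n₁.
θ_B = arctan(0.8581) = 40.63°.

θ_B ≈ 40.63°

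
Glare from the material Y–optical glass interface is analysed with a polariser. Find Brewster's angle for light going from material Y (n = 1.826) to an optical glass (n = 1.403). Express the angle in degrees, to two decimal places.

At Brewster's angle the reflected and refracted rays are perpendicular, which with Snell's law gives tan θ_B = n₂/n₁.
Here n₂/n₁ = 1.403/1.826 = 0.7683, and Brewster's law gives tan θ_B = n₂/n₁.
θ_B = arctan(0.7683) = 37.54°.

θ_B ≈ 37.54°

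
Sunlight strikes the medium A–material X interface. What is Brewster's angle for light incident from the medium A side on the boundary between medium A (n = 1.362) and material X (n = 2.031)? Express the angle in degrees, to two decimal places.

θ_B ≈ 56.15°

The reflected p-component vanishes when tan θ_B = n₂/n₁.
Brewster's condition: tan θ_B = n₂/n₁ = 2.031/1.362 = 1.4912.
θ_B = arctan(1.4912) = 56.15°.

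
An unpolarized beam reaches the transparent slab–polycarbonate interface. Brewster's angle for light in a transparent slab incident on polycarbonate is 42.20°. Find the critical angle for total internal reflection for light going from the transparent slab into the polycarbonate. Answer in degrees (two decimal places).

θ_c ≈ 65.06°

From Brewster, n₂/n₁ = tan θ_B = tan 42.20° = 0.9067.
Then sin θ_c = n₂/n₁ = 0.9067, so θ_c = arcsin 0.9067 = 65.06°.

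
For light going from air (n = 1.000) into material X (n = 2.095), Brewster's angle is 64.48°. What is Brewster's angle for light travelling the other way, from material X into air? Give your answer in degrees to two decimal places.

θ_B' ≈ 25.52°

Reversing the direction swaps n₁ and n₂, so tan θ_B' = 1/tan θ_B and θ_B' = 90° − θ_B.
Hence θ_B' = 90° − 64.48° = 25.52°.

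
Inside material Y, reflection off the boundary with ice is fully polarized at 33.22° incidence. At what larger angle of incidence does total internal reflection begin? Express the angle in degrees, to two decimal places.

tan θ_B = n₂/n₁ = tan 33.22° = 0.6549.
Total internal reflection: sin θ_c = n₂/n₁ = 0.6549.
θ_c = arcsin(0.6549) = 40.91°.

θ_c ≈ 40.91°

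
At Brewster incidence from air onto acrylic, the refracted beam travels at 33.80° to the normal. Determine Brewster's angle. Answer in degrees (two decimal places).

Brewster's condition makes the reflected and refracted beams perpendicular: θ_B + θ_t = 90°.
So θ_B = 90° − θ_t = 90° − 33.80° = 56.20°.

θ_B ≈ 56.20°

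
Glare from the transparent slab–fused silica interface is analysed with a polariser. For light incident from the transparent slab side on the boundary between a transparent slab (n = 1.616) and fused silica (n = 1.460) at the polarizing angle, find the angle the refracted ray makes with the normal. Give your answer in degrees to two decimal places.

θ_t ≈ 47.90°

θ_B = arctan(n₂/n₁) = arctan(1.460/1.616) = 42.10°.
The refracted ray is perpendicular to the reflected ray, so θ_t = 90° − θ_B = 47.90°.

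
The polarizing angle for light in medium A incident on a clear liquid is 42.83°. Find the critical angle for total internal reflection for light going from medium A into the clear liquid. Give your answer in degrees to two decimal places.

n₂/n₁ = tan 42.83° = 0.9270; the critical angle satisfies sin θ_c = n₂/n₁.
θ_c = arcsin(0.9270) = 67.97°.

θ_c ≈ 67.97°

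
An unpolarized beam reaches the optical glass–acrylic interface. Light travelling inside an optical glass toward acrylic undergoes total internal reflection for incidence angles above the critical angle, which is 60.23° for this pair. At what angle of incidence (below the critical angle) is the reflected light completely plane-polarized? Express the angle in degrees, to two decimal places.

n₂/n₁ = sin θ_c = sin 60.23° = 0.8680.
tan θ_B equals the same ratio, so θ_B = arctan(0.8680) = 40.96°.

θ_B ≈ 40.96°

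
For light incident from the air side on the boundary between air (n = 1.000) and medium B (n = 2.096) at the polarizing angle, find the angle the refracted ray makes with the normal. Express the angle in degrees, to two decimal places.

First find Brewster's angle: tan θ_B = 2.096/1.000 = 2.0960, giving θ_B = 64.49°.
The refracted ray is perpendicular to the reflected ray, so θ_t = 90° − θ_B = 25.51°.

θ_t ≈ 25.51°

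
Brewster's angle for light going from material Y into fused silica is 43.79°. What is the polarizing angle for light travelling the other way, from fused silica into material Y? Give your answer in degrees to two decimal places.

The two Brewster angles are complementary: θ_B' = 90° − θ_B = 90° − 43.79° = 46.21°.

θ_B' ≈ 46.21°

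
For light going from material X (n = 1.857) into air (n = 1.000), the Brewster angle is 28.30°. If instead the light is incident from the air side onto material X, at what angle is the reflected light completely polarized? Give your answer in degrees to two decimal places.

Reversing the direction swaps n₁ and n₂, so tan θ_B' = 1/tan θ_B and θ_B' = 90° − θ_B.
Hence θ_B' = 90° − 28.30° = 61.70°.

θ_B' ≈ 61.70°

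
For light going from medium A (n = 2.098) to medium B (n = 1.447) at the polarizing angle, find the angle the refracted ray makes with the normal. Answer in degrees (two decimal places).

θ_t ≈ 55.41°

θ_B = arctan(n₂/n₁) = arctan(1.447/2.098) = 34.59°.
The refracted ray is perpendicular to the reflected ray, so θ_t = 90° − θ_B = 55.41°.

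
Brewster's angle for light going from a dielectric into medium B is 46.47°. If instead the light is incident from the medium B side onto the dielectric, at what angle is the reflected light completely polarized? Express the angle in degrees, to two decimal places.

Reversing the direction swaps n₁ and n₂, so tan θ_B' = 1/tan θ_B and θ_B' = 90° − θ_B.
Hence θ_B' = 90° − 46.47° = 43.53°.

θ_B' ≈ 43.53°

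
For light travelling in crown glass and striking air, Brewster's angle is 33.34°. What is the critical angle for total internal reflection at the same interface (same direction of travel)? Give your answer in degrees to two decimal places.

θ_c ≈ 41.14°

n₂/n₁ = tan 33.34° = 0.6579; the critical angle satisfies sin θ_c = n₂/n₁.
θ_c = arcsin(0.6579) = 41.14°.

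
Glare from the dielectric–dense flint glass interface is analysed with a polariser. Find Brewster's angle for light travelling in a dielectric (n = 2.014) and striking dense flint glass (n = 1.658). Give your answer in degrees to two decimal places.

θ_B ≈ 39.46°

Here n₂/n₁ = 1.658/2.014 = 0.8232, and Brewster's law gives tan θ_B = n₂/n₁.
So θ_B = arctan 0.8232 = 39.46°.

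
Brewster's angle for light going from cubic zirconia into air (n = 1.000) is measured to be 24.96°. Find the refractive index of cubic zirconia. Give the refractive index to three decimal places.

n ≈ 2.148

Full polarization of the reflected beam means tan θ_B = n₂/n₁, where n₁ is the incident medium (cubic zirconia).
n₁ = n₂ / tan θ_B = 1.000 / tan 24.96° = 2.148.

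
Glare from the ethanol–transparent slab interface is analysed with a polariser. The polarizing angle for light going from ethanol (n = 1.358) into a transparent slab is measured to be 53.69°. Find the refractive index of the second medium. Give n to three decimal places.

At the polarizing angle, tan θ_B = n₂/n₁ with n₁ on the incident side (ethanol) and n₂ on the transmitted side (a transparent slab).
n₂ = n₁ tan θ_B = 1.358 × tan 53.69° = 1.848.

n ≈ 1.848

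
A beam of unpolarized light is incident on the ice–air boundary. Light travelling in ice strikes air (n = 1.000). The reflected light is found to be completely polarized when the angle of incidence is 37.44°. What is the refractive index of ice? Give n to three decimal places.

n ≈ 1.306

Brewster's law: tan θ_B = n₂/n₁ (light incident in ice, refracted into air).
n₁ = n₂ / tan θ_B = 1.000 / tan 37.44° = 1.306.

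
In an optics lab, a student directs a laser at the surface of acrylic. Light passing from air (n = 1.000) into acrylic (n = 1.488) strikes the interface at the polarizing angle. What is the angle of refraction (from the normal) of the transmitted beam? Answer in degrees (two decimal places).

θ_t ≈ 33.90°

θ_B = arctan(n₂/n₁) = arctan(1.488/1.000) = 56.10°.
Since θ_B + θ_t = 90° at Brewster incidence, θ_t = 90° − 56.10° = 33.90°.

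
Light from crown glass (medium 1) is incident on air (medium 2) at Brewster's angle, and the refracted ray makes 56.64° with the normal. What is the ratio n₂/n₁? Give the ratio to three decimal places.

n₂/n₁ ≈ 0.658

θ_B + θ_t = 90°, so θ_B = 90° − 56.64° = 33.36°.
tan θ_B = n₂/n₁, so n₂/n₁ = tan 33.36° = 0.658.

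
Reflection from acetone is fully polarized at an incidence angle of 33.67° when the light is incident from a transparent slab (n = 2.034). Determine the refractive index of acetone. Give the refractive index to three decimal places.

n ≈ 1.355

Brewster's law: tan θ_B = n₂/n₁ (light incident in a transparent slab, refracted into acetone).
n₂ = n₁ tan θ_B = 2.034 × tan 33.67° = 1.355.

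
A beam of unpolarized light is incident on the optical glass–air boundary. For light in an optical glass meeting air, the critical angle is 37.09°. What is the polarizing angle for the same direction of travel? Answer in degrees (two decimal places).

n₂/n₁ = sin θ_c = sin 37.09° = 0.6031.
tan θ_B equals the same ratio, so θ_B = arctan(0.6031) = 31.09°.

θ_B ≈ 31.09°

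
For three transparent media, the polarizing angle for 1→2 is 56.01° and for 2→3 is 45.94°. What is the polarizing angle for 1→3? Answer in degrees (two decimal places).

n₂/n₁ = tan 56.01° = 1.4831 and n₃/n₂ = tan 45.94° = 1.0334.
Multiplying, n₃/n₁ = 1.4831 × 1.0334 = 1.5326, and θ_B(1→3) = arctan 1.5326 = 56.88°.

θ_B ≈ 56.88°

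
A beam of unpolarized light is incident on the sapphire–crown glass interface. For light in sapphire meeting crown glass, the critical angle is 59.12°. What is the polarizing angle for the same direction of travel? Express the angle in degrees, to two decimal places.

θ_B ≈ 40.64°

n₂/n₁ = sin θ_c = sin 59.12° = 0.8582.
tan θ_B equals the same ratio, so θ_B = arctan(0.8582) = 40.64°.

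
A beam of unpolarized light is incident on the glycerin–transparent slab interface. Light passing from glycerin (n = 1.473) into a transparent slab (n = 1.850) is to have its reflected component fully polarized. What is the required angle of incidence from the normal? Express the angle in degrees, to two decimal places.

θ_B ≈ 51.47°

Here n₂/n₁ = 1.850/1.473 = 1.2559, and Brewster's law gives tan θ_B = n₂/n₁.
θ_B = arctan(1.2559) = 51.47°.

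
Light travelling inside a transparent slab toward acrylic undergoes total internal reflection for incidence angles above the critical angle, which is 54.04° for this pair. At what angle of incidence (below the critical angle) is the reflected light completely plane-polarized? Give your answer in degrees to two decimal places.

θ_B ≈ 38.99°

n₂/n₁ = sin θ_c = sin 54.04° = 0.8094.
tan θ_B equals the same ratio, so θ_B = arctan(0.8094) = 38.99°.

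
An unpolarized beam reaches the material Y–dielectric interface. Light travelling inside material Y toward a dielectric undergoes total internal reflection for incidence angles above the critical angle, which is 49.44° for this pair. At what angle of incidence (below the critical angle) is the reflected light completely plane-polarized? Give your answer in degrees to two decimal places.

sin θ_c = n₂/n₁, so n₂/n₁ = sin 49.44° = 0.7597.
Brewster: tan θ_B = n₂/n₁ = 0.7597.
θ_B = arctan(0.7597) = 37.22°.

θ_B ≈ 37.22°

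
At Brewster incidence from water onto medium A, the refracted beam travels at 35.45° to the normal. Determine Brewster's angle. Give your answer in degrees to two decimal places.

θ_B ≈ 54.55°

Since the reflected and refracted rays are at right angles at the polarizing angle, θ_B + θ_t = 90°.
So θ_B = 90° − θ_t = 90° − 35.45° = 54.55°.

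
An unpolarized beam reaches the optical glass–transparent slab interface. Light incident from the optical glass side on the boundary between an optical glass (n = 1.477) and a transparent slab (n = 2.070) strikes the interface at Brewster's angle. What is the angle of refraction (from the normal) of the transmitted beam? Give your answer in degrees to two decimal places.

θ_B = arctan(n₂/n₁) = arctan(2.070/1.477) = 54.49°.
At Brewster's angle the reflected and refracted rays are perpendicular, so θ_t = 90° − θ_B = 90° − 54.49° = 35.51°.

θ_t ≈ 35.51°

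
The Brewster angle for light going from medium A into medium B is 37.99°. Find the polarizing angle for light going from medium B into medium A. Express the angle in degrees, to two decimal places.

The two Brewster angles are complementary: θ_B' = 90° − θ_B = 90° − 37.99° = 52.01°.

θ_B' ≈ 52.01°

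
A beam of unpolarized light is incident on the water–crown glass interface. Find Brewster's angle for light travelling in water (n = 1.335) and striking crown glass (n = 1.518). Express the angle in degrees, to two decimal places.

tan θ_B = n₂/n₁ = 1.518/1.335 = 1.1371. Taking the arctangent, θ_B = 48.67°.

θ_B ≈ 48.67°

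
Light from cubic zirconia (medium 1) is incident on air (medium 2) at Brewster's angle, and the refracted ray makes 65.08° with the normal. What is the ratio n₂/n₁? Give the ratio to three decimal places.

At Brewster incidence θ_B = 90° − θ_t = 90° − 65.08° = 24.92°.
tan θ_B = n₂/n₁, so n₂/n₁ = tan 24.92° = 0.465.

n₂/n₁ ≈ 0.465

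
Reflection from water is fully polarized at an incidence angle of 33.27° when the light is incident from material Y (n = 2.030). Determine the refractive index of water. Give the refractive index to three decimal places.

n ≈ 1.332

Full polarization of the reflected beam means tan θ_B = n₂/n₁, where n₁ is the incident medium (material Y).
n₂ = n₁ tan θ_B = 2.030 × tan 33.27° = 1.332.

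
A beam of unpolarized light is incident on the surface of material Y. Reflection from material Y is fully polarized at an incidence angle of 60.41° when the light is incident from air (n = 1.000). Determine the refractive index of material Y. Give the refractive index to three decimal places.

n ≈ 1.761

At Brewster's angle, tan θ_B = n₂/n₁ with n₁ on the incident side (air) and n₂ on the transmitted side (material Y).
n₂ = n₁ tan θ_B = 1.000 × tan 60.41° = 1.761.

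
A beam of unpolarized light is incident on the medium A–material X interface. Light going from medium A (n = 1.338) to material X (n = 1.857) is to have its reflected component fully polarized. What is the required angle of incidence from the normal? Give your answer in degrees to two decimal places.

At Brewster's angle the reflected and refracted rays are perpendicular, which with Snell's law gives tan θ_B = n₂/n₁.
Brewster's condition: tan θ_B = n₂/n₁ = 1.857/1.338 = 1.3879.
So θ_B = arctan 1.3879 = 54.23°.

θ_B ≈ 54.23°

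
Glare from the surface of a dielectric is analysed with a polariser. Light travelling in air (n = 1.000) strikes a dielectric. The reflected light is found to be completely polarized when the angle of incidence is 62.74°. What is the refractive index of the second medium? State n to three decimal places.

Full polarization of the reflected beam means tan θ_B = n₂/n₁, where n₁ is the incident medium (air).
n₂ = n₁ tan θ_B = 1.000 × tan 62.74° = 1.941.

n ≈ 1.941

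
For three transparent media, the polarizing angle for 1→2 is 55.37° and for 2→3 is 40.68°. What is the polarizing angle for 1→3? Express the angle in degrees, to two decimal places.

tan θ_B(1→2) = n₂/n₁ = tan 55.37° = 1.4480.
tan θ_B(2→3) = n₃/n₂ = tan 40.68° = 0.8595.
n₃/n₁ = 1.2446. Then tan θ_B(1→3) = n₃/n₁, so θ_B(1→3) = arctan(1.2446) = 51.22°.

θ_B ≈ 51.22°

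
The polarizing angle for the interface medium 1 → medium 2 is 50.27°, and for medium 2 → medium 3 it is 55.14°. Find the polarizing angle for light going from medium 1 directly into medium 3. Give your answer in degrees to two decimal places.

θ_B ≈ 59.93°

n₂/n₁ = tan 50.27° = 1.2032 and n₃/n₂ = tan 55.14° = 1.4356.
Multiplying, n₃/n₁ = 1.2032 × 1.4356 = 1.7273, and θ_B(1→3) = arctan 1.7273 = 59.93°.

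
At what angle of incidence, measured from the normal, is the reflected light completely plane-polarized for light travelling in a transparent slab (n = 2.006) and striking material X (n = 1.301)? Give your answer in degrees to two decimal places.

tan θ_B = n₂/n₁ = 1.301/2.006 = 0.6486. Taking the arctangent, θ_B = 32.97°.

θ_B ≈ 32.97°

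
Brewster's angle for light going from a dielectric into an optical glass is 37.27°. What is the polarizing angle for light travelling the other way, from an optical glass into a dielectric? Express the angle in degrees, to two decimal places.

The two Brewster angles are complementary: θ_B' = 90° − θ_B = 90° − 37.27° = 52.73°.

θ_B' ≈ 52.73°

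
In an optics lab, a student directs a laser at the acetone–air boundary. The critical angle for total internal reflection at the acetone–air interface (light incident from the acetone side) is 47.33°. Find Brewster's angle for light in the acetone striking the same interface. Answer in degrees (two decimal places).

θ_B ≈ 36.33°

At the critical angle sin θ_c = n₂/n₁, giving n₂/n₁ = sin 47.33° = 0.7353.
Then tan θ_B = n₂/n₁ = 0.7353, so θ_B = arctan 0.7353 = 36.33°.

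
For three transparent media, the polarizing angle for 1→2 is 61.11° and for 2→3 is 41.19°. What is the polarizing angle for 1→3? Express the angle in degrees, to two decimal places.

Each Brewster angle gives a ratio: n₂/n₁ = tan 61.11° = 1.8122, n₃/n₂ = tan 41.19° = 0.8751.
So n₃/n₁ = (n₂/n₁)(n₃/n₂) = 1.8122 × 0.8751 = 1.5859.
θ_B(1→3) = arctan(1.5859) = 57.77°.

θ_B ≈ 57.77°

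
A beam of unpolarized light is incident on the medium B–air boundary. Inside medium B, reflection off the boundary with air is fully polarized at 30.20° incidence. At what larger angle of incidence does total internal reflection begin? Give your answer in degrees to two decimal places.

From Brewster, n₂/n₁ = tan θ_B = tan 30.20° = 0.5820.
Then sin θ_c = n₂/n₁ = 0.5820, so θ_c = arcsin 0.5820 = 35.59°.

θ_c ≈ 35.59°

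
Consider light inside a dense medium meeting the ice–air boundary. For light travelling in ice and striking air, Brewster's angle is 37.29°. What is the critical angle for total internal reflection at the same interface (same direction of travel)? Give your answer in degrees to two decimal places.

From Brewster, n₂/n₁ = tan θ_B = tan 37.29° = 0.7615.
Then sin θ_c = n₂/n₁ = 0.7615, so θ_c = arcsin 0.7615 = 49.60°.

θ_c ≈ 49.60°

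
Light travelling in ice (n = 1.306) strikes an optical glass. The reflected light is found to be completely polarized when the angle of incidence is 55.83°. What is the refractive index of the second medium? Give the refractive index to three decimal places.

Full polarization of the reflected beam means tan θ_B = n₂/n₁, where n₁ is the incident medium (ice).
n₂ = n₁ tan θ_B = 1.306 × tan 55.83° = 1.924.

n ≈ 1.924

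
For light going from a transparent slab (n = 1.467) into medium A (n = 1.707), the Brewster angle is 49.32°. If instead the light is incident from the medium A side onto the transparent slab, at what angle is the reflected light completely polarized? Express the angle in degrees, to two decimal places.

tan θ_B' = n₁/n₂ = 1/tan θ_B, so θ_B' = 90° − θ_B.
θ_B' = 90° − 49.32° = 40.68°.

θ_B' ≈ 40.68°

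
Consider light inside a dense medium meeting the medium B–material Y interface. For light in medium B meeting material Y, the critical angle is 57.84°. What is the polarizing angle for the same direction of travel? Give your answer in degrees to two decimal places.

θ_B ≈ 40.25°

At the critical angle sin θ_c = n₂/n₁, giving n₂/n₁ = sin 57.84° = 0.8466.
Then tan θ_B = n₂/n₁ = 0.8466, so θ_B = arctan 0.8466 = 40.25°.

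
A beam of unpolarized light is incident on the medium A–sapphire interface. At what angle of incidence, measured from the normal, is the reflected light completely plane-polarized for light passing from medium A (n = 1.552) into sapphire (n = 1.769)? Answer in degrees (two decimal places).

The reflected p-component vanishes when tan θ_B = n₂/n₁.
tan θ_B = n₂/n₁ = 1.769/1.552 = 1.1398. Taking the arctangent, θ_B = 48.74°.

θ_B ≈ 48.74°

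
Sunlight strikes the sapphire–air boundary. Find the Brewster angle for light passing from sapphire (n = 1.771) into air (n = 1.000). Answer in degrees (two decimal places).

Here n₂/n₁ = 1.000/1.771 = 0.5647, and Brewster's law gives tan θ_B = n₂/n₁.
So θ_B = arctan 0.5647 = 29.45°.

θ_B ≈ 29.45°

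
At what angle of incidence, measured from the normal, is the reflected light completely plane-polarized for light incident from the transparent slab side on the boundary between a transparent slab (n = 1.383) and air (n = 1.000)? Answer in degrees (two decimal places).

θ_B ≈ 35.87°

The reflected p-component vanishes when tan θ_B = n₂/n₁.
Here n₂/n₁ = 1.000/1.383 = 0.7231, and Brewster's law gives tan θ_B = n₂/n₁. Taking the arctangent, θ_B = 35.87°.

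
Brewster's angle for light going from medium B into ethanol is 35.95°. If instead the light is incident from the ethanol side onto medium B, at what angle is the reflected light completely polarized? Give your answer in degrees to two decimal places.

Reversing the direction swaps n₁ and n₂, so tan θ_B' = 1/tan θ_B and θ_B' = 90° − θ_B.
Hence θ_B' = 90° − 35.95° = 54.05°.

θ_B' ≈ 54.05°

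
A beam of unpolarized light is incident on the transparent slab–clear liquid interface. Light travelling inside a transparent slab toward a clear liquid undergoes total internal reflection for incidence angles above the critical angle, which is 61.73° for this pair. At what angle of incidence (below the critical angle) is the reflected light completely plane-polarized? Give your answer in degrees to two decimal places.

n₂/n₁ = sin θ_c = sin 61.73° = 0.8807.
tan θ_B equals the same ratio, so θ_B = arctan(0.8807) = 41.37°.

θ_B ≈ 41.37°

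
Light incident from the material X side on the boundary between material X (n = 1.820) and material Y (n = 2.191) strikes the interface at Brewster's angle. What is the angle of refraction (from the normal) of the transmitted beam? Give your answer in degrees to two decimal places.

θ_t ≈ 39.72°

tan θ_B = n₂/n₁ = 2.191/1.820 = 1.2038, so θ_B = 50.28°.
Since θ_B + θ_t = 90° at Brewster incidence, θ_t = 90° − 50.28° = 39.72°.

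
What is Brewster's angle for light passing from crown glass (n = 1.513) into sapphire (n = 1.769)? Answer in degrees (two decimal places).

tan θ_B = n₂/n₁ = 1.769/1.513 = 1.1692. Taking the arctangent, θ_B = 49.46°.

θ_B ≈ 49.46°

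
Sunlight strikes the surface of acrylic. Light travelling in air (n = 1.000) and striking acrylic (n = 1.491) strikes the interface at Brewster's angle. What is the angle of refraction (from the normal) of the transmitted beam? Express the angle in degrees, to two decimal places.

First find Brewster's angle: tan θ_B = 1.491/1.000 = 1.4910, giving θ_B = 56.15°.
The refracted ray is perpendicular to the reflected ray, so θ_t = 90° − θ_B = 33.85°.

θ_t ≈ 33.85°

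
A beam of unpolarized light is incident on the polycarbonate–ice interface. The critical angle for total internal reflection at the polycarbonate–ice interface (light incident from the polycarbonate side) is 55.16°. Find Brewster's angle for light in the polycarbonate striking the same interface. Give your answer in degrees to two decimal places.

θ_B ≈ 39.38°

At the critical angle sin θ_c = n₂/n₁, giving n₂/n₁ = sin 55.16° = 0.8208.
Then tan θ_B = n₂/n₁ = 0.8208, so θ_B = arctan 0.8208 = 39.38°.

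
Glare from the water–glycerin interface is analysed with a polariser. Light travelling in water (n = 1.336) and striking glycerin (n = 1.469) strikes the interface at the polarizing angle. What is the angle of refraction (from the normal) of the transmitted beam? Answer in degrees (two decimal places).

tan θ_B = n₂/n₁ = 1.469/1.336 = 1.0996, so θ_B = 47.71°.
At Brewster's angle the reflected and refracted rays are perpendicular, so θ_t = 90° − θ_B = 90° − 47.71° = 42.29°.

θ_t ≈ 42.29°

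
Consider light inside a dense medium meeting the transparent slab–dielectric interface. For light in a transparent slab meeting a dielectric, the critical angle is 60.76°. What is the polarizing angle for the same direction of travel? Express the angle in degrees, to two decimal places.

sin θ_c = n₂/n₁, so n₂/n₁ = sin 60.76° = 0.8726.
Brewster: tan θ_B = n₂/n₁ = 0.8726.
θ_B = arctan(0.8726) = 41.11°.

θ_B ≈ 41.11°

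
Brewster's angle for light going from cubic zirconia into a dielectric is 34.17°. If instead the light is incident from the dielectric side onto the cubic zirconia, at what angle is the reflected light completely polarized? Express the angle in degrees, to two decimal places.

θ_B' ≈ 55.83°

The two Brewster angles are complementary: θ_B' = 90° − θ_B = 90° − 34.17° = 55.83°.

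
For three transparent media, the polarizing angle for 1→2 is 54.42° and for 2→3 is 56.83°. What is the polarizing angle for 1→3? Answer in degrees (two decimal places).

n₂/n₁ = tan 54.42° = 1.3978 and n₃/n₂ = tan 56.83° = 1.5299.
So n₃/n₁ = (n₂/n₁)(n₃/n₂) = 1.3978 × 1.5299 = 2.1385.
θ_B(1→3) = arctan(2.1385) = 64.94°.

θ_B ≈ 64.94°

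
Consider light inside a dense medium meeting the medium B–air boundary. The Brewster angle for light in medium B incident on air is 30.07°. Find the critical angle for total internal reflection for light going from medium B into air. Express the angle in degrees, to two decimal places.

θ_c ≈ 35.38°

tan θ_B = n₂/n₁ = tan 30.07° = 0.5790.
Total internal reflection: sin θ_c = n₂/n₁ = 0.5790.
θ_c = arcsin(0.5790) = 35.38°.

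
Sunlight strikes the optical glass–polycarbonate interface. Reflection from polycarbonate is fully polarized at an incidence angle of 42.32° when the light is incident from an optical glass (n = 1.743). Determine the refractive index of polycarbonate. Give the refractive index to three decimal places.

n ≈ 1.587

At Brewster's angle, tan θ_B = n₂/n₁ with n₁ on the incident side (an optical glass) and n₂ on the transmitted side (polycarbonate).
n₂ = n₁ tan θ_B = 1.743 × tan 42.32° = 1.587.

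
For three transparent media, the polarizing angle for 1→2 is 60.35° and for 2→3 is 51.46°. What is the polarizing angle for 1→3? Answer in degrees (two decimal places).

tan θ_B(1→2) = n₂/n₁ = tan 60.35° = 1.7567.
tan θ_B(2→3) = n₃/n₂ = tan 51.46° = 1.2554.
Multiplying, n₃/n₁ = 1.7567 × 1.2554 = 2.2054, and θ_B(1→3) = arctan 2.2054 = 65.61°.

θ_B ≈ 65.61°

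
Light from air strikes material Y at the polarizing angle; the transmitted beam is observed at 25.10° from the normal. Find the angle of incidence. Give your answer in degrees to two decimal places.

Since the reflected and refracted rays are at right angles at the polarizing angle, θ_B + θ_t = 90°.
θ_B = 90° − 25.10° = 64.90°.

θ_B ≈ 64.90°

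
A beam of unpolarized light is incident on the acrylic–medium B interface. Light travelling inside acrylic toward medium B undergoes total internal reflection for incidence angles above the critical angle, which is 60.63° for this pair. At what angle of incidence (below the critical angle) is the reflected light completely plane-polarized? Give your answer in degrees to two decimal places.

n₂/n₁ = sin θ_c = sin 60.63° = 0.8715.
tan θ_B equals the same ratio, so θ_B = arctan(0.8715) = 41.07°.

θ_B ≈ 41.07°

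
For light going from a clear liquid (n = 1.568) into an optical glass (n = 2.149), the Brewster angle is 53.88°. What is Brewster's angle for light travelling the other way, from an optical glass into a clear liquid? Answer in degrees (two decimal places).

tan θ_B' = n₁/n₂ = 1/tan θ_B, so θ_B' = 90° − θ_B.
θ_B' = 90° − 53.88° = 36.12°.

θ_B' ≈ 36.12°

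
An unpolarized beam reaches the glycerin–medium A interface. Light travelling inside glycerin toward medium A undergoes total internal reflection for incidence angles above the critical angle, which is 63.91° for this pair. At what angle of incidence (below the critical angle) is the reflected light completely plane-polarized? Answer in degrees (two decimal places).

θ_B ≈ 41.93°

sin θ_c = n₂/n₁, so n₂/n₁ = sin 63.91° = 0.8981.
Brewster: tan θ_B = n₂/n₁ = 0.8981.
θ_B = arctan(0.8981) = 41.93°.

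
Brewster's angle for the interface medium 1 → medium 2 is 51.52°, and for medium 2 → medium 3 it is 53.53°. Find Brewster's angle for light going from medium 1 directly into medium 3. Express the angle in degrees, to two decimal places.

tan θ_B(1→2) = n₂/n₁ = tan 51.52° = 1.2581.
tan θ_B(2→3) = n₃/n₂ = tan 53.53° = 1.3529.
So n₃/n₁ = (n₂/n₁)(n₃/n₂) = 1.2581 × 1.3529 = 1.7021.
θ_B(1→3) = arctan(1.7021) = 59.56°.

θ_B ≈ 59.56°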